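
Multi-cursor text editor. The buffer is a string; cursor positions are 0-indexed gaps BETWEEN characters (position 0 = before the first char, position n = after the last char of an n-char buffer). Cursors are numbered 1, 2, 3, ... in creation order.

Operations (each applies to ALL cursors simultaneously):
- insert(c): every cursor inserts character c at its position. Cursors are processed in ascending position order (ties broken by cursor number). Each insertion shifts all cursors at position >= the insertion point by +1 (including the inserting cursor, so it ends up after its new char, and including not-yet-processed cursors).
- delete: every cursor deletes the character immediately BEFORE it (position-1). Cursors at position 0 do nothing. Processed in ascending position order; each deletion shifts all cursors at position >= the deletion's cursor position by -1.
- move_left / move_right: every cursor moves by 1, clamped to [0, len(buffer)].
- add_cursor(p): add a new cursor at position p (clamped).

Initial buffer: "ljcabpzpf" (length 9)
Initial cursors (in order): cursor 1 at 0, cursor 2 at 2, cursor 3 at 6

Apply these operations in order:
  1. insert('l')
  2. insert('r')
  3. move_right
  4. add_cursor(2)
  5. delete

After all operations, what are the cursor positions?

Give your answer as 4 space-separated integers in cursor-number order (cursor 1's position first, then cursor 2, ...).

After op 1 (insert('l')): buffer="lljlcabplzpf" (len 12), cursors c1@1 c2@4 c3@9, authorship 1..2....3...
After op 2 (insert('r')): buffer="lrljlrcabplrzpf" (len 15), cursors c1@2 c2@6 c3@12, authorship 11..22....33...
After op 3 (move_right): buffer="lrljlrcabplrzpf" (len 15), cursors c1@3 c2@7 c3@13, authorship 11..22....33...
After op 4 (add_cursor(2)): buffer="lrljlrcabplrzpf" (len 15), cursors c4@2 c1@3 c2@7 c3@13, authorship 11..22....33...
After op 5 (delete): buffer="ljlrabplrpf" (len 11), cursors c1@1 c4@1 c2@4 c3@9, authorship 1.22...33..

Answer: 1 4 9 1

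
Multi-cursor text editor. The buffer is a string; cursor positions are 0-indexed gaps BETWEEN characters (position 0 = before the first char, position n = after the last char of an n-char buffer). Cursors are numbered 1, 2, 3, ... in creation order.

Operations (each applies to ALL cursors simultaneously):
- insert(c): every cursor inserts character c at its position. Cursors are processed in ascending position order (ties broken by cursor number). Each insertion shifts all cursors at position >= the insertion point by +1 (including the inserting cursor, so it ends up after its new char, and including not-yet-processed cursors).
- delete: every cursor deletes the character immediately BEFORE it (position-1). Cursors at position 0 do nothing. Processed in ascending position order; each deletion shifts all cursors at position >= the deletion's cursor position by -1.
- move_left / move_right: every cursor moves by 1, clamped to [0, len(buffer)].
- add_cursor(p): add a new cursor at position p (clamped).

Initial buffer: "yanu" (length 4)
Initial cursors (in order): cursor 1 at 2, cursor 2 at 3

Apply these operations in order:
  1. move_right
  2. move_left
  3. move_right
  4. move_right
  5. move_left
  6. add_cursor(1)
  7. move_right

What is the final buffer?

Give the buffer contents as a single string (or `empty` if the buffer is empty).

After op 1 (move_right): buffer="yanu" (len 4), cursors c1@3 c2@4, authorship ....
After op 2 (move_left): buffer="yanu" (len 4), cursors c1@2 c2@3, authorship ....
After op 3 (move_right): buffer="yanu" (len 4), cursors c1@3 c2@4, authorship ....
After op 4 (move_right): buffer="yanu" (len 4), cursors c1@4 c2@4, authorship ....
After op 5 (move_left): buffer="yanu" (len 4), cursors c1@3 c2@3, authorship ....
After op 6 (add_cursor(1)): buffer="yanu" (len 4), cursors c3@1 c1@3 c2@3, authorship ....
After op 7 (move_right): buffer="yanu" (len 4), cursors c3@2 c1@4 c2@4, authorship ....

Answer: yanu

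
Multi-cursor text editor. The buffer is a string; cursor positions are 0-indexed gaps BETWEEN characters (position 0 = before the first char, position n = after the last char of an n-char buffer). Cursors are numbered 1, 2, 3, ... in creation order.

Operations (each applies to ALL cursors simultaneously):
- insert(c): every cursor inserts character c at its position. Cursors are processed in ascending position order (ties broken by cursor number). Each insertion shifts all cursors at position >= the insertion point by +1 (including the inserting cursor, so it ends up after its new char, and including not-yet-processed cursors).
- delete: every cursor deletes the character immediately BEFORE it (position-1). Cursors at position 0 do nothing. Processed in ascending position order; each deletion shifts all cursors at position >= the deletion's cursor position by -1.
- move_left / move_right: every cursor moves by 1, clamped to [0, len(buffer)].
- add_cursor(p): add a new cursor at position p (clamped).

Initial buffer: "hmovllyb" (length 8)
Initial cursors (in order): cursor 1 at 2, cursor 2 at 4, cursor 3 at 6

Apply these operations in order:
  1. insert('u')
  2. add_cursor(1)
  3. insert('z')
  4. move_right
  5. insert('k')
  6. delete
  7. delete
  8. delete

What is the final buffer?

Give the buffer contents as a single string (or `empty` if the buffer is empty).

Answer: huvulub

Derivation:
After op 1 (insert('u')): buffer="hmuovulluyb" (len 11), cursors c1@3 c2@6 c3@9, authorship ..1..2..3..
After op 2 (add_cursor(1)): buffer="hmuovulluyb" (len 11), cursors c4@1 c1@3 c2@6 c3@9, authorship ..1..2..3..
After op 3 (insert('z')): buffer="hzmuzovuzlluzyb" (len 15), cursors c4@2 c1@5 c2@9 c3@13, authorship .4.11..22..33..
After op 4 (move_right): buffer="hzmuzovuzlluzyb" (len 15), cursors c4@3 c1@6 c2@10 c3@14, authorship .4.11..22..33..
After op 5 (insert('k')): buffer="hzmkuzokvuzlkluzykb" (len 19), cursors c4@4 c1@8 c2@13 c3@18, authorship .4.411.1.22.2.33.3.
After op 6 (delete): buffer="hzmuzovuzlluzyb" (len 15), cursors c4@3 c1@6 c2@10 c3@14, authorship .4.11..22..33..
After op 7 (delete): buffer="hzuzvuzluzb" (len 11), cursors c4@2 c1@4 c2@7 c3@10, authorship .411.22.33.
After op 8 (delete): buffer="huvulub" (len 7), cursors c4@1 c1@2 c2@4 c3@6, authorship .1.2.3.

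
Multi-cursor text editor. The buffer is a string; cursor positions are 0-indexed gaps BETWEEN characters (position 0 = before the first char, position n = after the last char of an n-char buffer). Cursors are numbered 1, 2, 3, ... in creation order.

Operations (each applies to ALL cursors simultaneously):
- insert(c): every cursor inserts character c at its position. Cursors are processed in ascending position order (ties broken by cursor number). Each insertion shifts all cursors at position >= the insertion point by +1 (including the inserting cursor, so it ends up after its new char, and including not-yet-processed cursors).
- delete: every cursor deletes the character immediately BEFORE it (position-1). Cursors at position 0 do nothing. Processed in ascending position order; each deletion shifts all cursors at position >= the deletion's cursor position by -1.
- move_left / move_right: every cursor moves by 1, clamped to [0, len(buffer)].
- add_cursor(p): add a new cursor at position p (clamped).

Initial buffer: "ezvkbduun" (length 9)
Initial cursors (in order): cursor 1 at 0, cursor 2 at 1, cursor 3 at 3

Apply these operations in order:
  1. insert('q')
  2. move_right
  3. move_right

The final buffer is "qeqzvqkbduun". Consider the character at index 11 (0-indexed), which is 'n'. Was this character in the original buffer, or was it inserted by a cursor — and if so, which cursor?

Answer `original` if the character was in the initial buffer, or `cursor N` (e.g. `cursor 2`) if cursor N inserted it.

Answer: original

Derivation:
After op 1 (insert('q')): buffer="qeqzvqkbduun" (len 12), cursors c1@1 c2@3 c3@6, authorship 1.2..3......
After op 2 (move_right): buffer="qeqzvqkbduun" (len 12), cursors c1@2 c2@4 c3@7, authorship 1.2..3......
After op 3 (move_right): buffer="qeqzvqkbduun" (len 12), cursors c1@3 c2@5 c3@8, authorship 1.2..3......
Authorship (.=original, N=cursor N): 1 . 2 . . 3 . . . . . .
Index 11: author = original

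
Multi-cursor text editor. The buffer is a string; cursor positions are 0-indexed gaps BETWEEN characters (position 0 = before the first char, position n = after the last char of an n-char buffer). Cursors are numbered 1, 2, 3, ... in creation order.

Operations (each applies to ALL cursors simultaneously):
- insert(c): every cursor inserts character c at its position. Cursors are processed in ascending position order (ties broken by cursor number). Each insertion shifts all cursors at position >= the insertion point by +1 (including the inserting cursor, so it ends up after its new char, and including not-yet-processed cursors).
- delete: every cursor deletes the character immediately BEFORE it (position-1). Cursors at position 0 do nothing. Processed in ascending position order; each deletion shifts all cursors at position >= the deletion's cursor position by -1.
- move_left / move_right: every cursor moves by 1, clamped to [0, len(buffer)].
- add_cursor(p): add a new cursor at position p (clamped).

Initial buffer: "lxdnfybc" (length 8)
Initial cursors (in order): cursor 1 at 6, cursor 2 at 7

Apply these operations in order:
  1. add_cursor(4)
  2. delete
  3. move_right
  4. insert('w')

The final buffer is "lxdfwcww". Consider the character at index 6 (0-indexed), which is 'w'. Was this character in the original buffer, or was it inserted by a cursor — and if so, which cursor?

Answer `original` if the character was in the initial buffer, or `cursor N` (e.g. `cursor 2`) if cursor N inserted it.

Answer: cursor 1

Derivation:
After op 1 (add_cursor(4)): buffer="lxdnfybc" (len 8), cursors c3@4 c1@6 c2@7, authorship ........
After op 2 (delete): buffer="lxdfc" (len 5), cursors c3@3 c1@4 c2@4, authorship .....
After op 3 (move_right): buffer="lxdfc" (len 5), cursors c3@4 c1@5 c2@5, authorship .....
After op 4 (insert('w')): buffer="lxdfwcww" (len 8), cursors c3@5 c1@8 c2@8, authorship ....3.12
Authorship (.=original, N=cursor N): . . . . 3 . 1 2
Index 6: author = 1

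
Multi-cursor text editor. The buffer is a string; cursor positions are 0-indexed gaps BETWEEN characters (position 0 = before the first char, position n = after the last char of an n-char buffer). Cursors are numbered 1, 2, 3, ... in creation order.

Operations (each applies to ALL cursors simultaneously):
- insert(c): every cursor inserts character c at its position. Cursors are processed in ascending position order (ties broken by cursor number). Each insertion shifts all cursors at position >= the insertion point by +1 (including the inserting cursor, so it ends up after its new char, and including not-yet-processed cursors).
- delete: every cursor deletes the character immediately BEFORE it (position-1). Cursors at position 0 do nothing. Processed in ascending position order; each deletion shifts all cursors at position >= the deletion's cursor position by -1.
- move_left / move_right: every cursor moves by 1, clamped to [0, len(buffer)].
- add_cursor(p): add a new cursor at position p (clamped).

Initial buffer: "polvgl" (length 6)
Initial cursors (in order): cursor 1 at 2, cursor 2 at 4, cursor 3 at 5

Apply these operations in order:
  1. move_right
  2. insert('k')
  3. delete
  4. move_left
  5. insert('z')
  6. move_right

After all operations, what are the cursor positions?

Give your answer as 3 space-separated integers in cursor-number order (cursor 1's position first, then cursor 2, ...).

Answer: 4 7 9

Derivation:
After op 1 (move_right): buffer="polvgl" (len 6), cursors c1@3 c2@5 c3@6, authorship ......
After op 2 (insert('k')): buffer="polkvgklk" (len 9), cursors c1@4 c2@7 c3@9, authorship ...1..2.3
After op 3 (delete): buffer="polvgl" (len 6), cursors c1@3 c2@5 c3@6, authorship ......
After op 4 (move_left): buffer="polvgl" (len 6), cursors c1@2 c2@4 c3@5, authorship ......
After op 5 (insert('z')): buffer="pozlvzgzl" (len 9), cursors c1@3 c2@6 c3@8, authorship ..1..2.3.
After op 6 (move_right): buffer="pozlvzgzl" (len 9), cursors c1@4 c2@7 c3@9, authorship ..1..2.3.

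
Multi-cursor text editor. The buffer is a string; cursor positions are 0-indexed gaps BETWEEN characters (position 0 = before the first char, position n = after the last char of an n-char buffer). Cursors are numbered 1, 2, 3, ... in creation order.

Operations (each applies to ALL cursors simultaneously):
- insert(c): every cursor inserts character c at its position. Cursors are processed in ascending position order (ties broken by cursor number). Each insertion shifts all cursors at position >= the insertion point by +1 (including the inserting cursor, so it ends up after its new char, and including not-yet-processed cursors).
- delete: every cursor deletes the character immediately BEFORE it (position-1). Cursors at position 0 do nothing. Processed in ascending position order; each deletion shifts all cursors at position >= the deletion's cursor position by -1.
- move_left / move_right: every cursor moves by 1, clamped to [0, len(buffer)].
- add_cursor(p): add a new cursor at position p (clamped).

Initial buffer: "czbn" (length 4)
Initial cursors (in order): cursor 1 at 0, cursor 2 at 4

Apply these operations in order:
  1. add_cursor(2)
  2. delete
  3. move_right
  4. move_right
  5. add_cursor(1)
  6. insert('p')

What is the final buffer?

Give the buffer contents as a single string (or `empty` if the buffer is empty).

After op 1 (add_cursor(2)): buffer="czbn" (len 4), cursors c1@0 c3@2 c2@4, authorship ....
After op 2 (delete): buffer="cb" (len 2), cursors c1@0 c3@1 c2@2, authorship ..
After op 3 (move_right): buffer="cb" (len 2), cursors c1@1 c2@2 c3@2, authorship ..
After op 4 (move_right): buffer="cb" (len 2), cursors c1@2 c2@2 c3@2, authorship ..
After op 5 (add_cursor(1)): buffer="cb" (len 2), cursors c4@1 c1@2 c2@2 c3@2, authorship ..
After op 6 (insert('p')): buffer="cpbppp" (len 6), cursors c4@2 c1@6 c2@6 c3@6, authorship .4.123

Answer: cpbppp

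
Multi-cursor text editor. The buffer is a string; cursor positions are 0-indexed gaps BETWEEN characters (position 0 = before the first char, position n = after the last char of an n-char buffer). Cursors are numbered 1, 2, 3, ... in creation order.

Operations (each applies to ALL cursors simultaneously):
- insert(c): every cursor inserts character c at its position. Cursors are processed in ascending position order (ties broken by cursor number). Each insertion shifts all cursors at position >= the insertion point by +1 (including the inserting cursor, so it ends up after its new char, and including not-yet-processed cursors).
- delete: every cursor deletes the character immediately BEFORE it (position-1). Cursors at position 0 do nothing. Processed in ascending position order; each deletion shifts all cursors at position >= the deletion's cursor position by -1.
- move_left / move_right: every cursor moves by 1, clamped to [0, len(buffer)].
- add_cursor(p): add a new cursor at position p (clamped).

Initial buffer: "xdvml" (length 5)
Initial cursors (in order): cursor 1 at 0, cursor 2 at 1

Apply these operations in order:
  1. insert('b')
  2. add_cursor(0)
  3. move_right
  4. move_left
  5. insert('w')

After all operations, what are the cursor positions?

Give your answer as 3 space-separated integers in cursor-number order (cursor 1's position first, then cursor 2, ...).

Answer: 3 6 1

Derivation:
After op 1 (insert('b')): buffer="bxbdvml" (len 7), cursors c1@1 c2@3, authorship 1.2....
After op 2 (add_cursor(0)): buffer="bxbdvml" (len 7), cursors c3@0 c1@1 c2@3, authorship 1.2....
After op 3 (move_right): buffer="bxbdvml" (len 7), cursors c3@1 c1@2 c2@4, authorship 1.2....
After op 4 (move_left): buffer="bxbdvml" (len 7), cursors c3@0 c1@1 c2@3, authorship 1.2....
After op 5 (insert('w')): buffer="wbwxbwdvml" (len 10), cursors c3@1 c1@3 c2@6, authorship 311.22....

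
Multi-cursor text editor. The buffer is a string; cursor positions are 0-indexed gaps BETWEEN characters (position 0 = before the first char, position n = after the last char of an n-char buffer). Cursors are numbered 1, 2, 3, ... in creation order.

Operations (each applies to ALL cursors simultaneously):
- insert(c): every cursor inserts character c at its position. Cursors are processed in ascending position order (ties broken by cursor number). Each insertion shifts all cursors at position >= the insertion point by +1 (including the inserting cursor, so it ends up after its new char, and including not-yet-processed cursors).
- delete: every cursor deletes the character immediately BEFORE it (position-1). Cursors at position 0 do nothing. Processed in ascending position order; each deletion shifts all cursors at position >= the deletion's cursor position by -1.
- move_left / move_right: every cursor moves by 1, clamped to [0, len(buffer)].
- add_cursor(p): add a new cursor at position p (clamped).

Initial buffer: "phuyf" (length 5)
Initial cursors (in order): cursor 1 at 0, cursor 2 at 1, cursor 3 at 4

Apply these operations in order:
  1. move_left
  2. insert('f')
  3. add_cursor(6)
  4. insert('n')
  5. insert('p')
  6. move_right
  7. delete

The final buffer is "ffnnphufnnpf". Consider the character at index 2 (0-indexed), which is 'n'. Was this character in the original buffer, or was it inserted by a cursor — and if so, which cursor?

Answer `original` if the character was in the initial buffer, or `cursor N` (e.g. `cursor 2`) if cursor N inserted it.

After op 1 (move_left): buffer="phuyf" (len 5), cursors c1@0 c2@0 c3@3, authorship .....
After op 2 (insert('f')): buffer="ffphufyf" (len 8), cursors c1@2 c2@2 c3@6, authorship 12...3..
After op 3 (add_cursor(6)): buffer="ffphufyf" (len 8), cursors c1@2 c2@2 c3@6 c4@6, authorship 12...3..
After op 4 (insert('n')): buffer="ffnnphufnnyf" (len 12), cursors c1@4 c2@4 c3@10 c4@10, authorship 1212...334..
After op 5 (insert('p')): buffer="ffnnppphufnnppyf" (len 16), cursors c1@6 c2@6 c3@14 c4@14, authorship 121212...33434..
After op 6 (move_right): buffer="ffnnppphufnnppyf" (len 16), cursors c1@7 c2@7 c3@15 c4@15, authorship 121212...33434..
After op 7 (delete): buffer="ffnnphufnnpf" (len 12), cursors c1@5 c2@5 c3@11 c4@11, authorship 12121..3343.
Authorship (.=original, N=cursor N): 1 2 1 2 1 . . 3 3 4 3 .
Index 2: author = 1

Answer: cursor 1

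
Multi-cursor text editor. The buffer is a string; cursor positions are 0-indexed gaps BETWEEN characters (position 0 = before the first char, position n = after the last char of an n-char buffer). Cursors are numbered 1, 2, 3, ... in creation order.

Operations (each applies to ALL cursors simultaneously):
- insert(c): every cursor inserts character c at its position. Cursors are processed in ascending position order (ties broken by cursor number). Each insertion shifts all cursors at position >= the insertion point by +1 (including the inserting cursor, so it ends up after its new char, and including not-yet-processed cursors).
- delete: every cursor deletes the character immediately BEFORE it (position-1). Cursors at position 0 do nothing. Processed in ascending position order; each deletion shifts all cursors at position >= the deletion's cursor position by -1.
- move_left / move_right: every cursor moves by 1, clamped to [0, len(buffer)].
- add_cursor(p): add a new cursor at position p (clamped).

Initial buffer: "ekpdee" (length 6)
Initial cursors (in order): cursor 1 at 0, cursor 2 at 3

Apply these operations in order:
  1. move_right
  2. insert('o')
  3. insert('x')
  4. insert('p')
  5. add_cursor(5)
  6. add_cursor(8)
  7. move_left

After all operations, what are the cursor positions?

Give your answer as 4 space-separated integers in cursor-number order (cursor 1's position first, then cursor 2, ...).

After op 1 (move_right): buffer="ekpdee" (len 6), cursors c1@1 c2@4, authorship ......
After op 2 (insert('o')): buffer="eokpdoee" (len 8), cursors c1@2 c2@6, authorship .1...2..
After op 3 (insert('x')): buffer="eoxkpdoxee" (len 10), cursors c1@3 c2@8, authorship .11...22..
After op 4 (insert('p')): buffer="eoxpkpdoxpee" (len 12), cursors c1@4 c2@10, authorship .111...222..
After op 5 (add_cursor(5)): buffer="eoxpkpdoxpee" (len 12), cursors c1@4 c3@5 c2@10, authorship .111...222..
After op 6 (add_cursor(8)): buffer="eoxpkpdoxpee" (len 12), cursors c1@4 c3@5 c4@8 c2@10, authorship .111...222..
After op 7 (move_left): buffer="eoxpkpdoxpee" (len 12), cursors c1@3 c3@4 c4@7 c2@9, authorship .111...222..

Answer: 3 9 4 7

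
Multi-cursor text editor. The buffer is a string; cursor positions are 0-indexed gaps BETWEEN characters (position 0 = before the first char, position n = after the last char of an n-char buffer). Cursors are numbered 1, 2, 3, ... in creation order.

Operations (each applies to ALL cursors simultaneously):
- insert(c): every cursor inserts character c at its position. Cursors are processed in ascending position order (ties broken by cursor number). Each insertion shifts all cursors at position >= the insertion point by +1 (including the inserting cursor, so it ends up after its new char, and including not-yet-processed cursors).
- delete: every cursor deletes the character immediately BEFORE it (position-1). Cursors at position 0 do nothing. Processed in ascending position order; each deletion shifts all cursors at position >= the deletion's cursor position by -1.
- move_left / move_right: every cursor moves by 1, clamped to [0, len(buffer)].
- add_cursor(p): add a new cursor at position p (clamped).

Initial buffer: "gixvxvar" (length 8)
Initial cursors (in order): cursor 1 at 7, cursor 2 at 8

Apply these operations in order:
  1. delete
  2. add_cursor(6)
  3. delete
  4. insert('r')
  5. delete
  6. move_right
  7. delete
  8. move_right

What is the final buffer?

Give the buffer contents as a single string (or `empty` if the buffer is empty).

Answer: empty

Derivation:
After op 1 (delete): buffer="gixvxv" (len 6), cursors c1@6 c2@6, authorship ......
After op 2 (add_cursor(6)): buffer="gixvxv" (len 6), cursors c1@6 c2@6 c3@6, authorship ......
After op 3 (delete): buffer="gix" (len 3), cursors c1@3 c2@3 c3@3, authorship ...
After op 4 (insert('r')): buffer="gixrrr" (len 6), cursors c1@6 c2@6 c3@6, authorship ...123
After op 5 (delete): buffer="gix" (len 3), cursors c1@3 c2@3 c3@3, authorship ...
After op 6 (move_right): buffer="gix" (len 3), cursors c1@3 c2@3 c3@3, authorship ...
After op 7 (delete): buffer="" (len 0), cursors c1@0 c2@0 c3@0, authorship 
After op 8 (move_right): buffer="" (len 0), cursors c1@0 c2@0 c3@0, authorship 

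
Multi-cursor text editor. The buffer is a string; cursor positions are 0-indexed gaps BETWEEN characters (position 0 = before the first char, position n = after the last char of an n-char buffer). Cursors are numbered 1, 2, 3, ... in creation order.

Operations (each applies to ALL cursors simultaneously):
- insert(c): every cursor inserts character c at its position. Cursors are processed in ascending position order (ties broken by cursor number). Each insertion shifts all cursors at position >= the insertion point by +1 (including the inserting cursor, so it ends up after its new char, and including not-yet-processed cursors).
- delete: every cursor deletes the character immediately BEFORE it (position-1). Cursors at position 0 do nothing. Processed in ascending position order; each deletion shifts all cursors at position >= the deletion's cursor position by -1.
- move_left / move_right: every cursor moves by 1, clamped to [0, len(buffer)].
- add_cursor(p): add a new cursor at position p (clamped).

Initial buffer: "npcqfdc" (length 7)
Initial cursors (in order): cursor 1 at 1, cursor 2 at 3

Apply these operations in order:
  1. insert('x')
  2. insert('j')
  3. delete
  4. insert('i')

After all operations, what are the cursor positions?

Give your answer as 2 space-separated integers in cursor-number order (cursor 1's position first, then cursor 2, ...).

After op 1 (insert('x')): buffer="nxpcxqfdc" (len 9), cursors c1@2 c2@5, authorship .1..2....
After op 2 (insert('j')): buffer="nxjpcxjqfdc" (len 11), cursors c1@3 c2@7, authorship .11..22....
After op 3 (delete): buffer="nxpcxqfdc" (len 9), cursors c1@2 c2@5, authorship .1..2....
After op 4 (insert('i')): buffer="nxipcxiqfdc" (len 11), cursors c1@3 c2@7, authorship .11..22....

Answer: 3 7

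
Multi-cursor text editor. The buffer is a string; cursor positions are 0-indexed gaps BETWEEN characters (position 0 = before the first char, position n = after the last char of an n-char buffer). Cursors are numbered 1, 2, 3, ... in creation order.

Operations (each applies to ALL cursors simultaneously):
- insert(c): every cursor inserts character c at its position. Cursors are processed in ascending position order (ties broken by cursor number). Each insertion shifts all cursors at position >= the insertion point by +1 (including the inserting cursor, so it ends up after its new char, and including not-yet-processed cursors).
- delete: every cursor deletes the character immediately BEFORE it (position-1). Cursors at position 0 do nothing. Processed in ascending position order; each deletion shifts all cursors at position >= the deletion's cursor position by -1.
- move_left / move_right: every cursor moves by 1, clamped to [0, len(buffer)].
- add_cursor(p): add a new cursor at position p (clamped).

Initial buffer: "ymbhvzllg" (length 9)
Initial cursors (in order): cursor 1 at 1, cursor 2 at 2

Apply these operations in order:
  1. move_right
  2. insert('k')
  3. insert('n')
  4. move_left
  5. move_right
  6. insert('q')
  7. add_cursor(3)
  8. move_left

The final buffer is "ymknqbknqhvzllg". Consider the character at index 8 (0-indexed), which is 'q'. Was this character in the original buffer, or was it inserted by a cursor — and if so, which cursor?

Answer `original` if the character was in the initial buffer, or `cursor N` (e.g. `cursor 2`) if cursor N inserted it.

Answer: cursor 2

Derivation:
After op 1 (move_right): buffer="ymbhvzllg" (len 9), cursors c1@2 c2@3, authorship .........
After op 2 (insert('k')): buffer="ymkbkhvzllg" (len 11), cursors c1@3 c2@5, authorship ..1.2......
After op 3 (insert('n')): buffer="ymknbknhvzllg" (len 13), cursors c1@4 c2@7, authorship ..11.22......
After op 4 (move_left): buffer="ymknbknhvzllg" (len 13), cursors c1@3 c2@6, authorship ..11.22......
After op 5 (move_right): buffer="ymknbknhvzllg" (len 13), cursors c1@4 c2@7, authorship ..11.22......
After op 6 (insert('q')): buffer="ymknqbknqhvzllg" (len 15), cursors c1@5 c2@9, authorship ..111.222......
After op 7 (add_cursor(3)): buffer="ymknqbknqhvzllg" (len 15), cursors c3@3 c1@5 c2@9, authorship ..111.222......
After op 8 (move_left): buffer="ymknqbknqhvzllg" (len 15), cursors c3@2 c1@4 c2@8, authorship ..111.222......
Authorship (.=original, N=cursor N): . . 1 1 1 . 2 2 2 . . . . . .
Index 8: author = 2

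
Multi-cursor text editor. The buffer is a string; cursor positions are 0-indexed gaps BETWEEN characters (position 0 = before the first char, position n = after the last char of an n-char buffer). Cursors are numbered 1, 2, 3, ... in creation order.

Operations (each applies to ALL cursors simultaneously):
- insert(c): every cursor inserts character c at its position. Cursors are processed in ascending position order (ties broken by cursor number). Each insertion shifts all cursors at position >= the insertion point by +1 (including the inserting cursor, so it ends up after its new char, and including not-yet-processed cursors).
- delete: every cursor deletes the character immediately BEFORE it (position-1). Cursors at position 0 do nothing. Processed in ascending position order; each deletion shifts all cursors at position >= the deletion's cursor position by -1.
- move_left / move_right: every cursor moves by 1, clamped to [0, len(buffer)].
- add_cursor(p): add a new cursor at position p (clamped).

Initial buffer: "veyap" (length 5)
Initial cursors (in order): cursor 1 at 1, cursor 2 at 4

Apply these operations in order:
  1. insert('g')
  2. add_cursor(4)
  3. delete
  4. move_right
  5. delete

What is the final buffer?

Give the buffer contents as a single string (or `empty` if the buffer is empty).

Answer: v

Derivation:
After op 1 (insert('g')): buffer="vgeyagp" (len 7), cursors c1@2 c2@6, authorship .1...2.
After op 2 (add_cursor(4)): buffer="vgeyagp" (len 7), cursors c1@2 c3@4 c2@6, authorship .1...2.
After op 3 (delete): buffer="veap" (len 4), cursors c1@1 c3@2 c2@3, authorship ....
After op 4 (move_right): buffer="veap" (len 4), cursors c1@2 c3@3 c2@4, authorship ....
After op 5 (delete): buffer="v" (len 1), cursors c1@1 c2@1 c3@1, authorship .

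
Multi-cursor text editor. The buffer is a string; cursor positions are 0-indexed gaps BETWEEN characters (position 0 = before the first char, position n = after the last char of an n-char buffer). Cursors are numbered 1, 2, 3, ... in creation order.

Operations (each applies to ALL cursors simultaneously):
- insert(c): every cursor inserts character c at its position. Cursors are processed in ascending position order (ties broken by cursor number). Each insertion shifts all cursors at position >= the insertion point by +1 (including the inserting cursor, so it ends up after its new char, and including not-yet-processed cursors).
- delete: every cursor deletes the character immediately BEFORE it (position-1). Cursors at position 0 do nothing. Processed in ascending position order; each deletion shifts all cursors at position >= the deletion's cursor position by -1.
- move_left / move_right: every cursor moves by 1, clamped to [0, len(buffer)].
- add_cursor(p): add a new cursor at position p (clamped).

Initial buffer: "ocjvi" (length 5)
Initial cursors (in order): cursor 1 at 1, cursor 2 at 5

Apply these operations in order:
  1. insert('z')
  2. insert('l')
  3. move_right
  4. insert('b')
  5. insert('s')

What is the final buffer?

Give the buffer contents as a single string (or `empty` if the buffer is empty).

Answer: ozlcbsjvizlbs

Derivation:
After op 1 (insert('z')): buffer="ozcjviz" (len 7), cursors c1@2 c2@7, authorship .1....2
After op 2 (insert('l')): buffer="ozlcjvizl" (len 9), cursors c1@3 c2@9, authorship .11....22
After op 3 (move_right): buffer="ozlcjvizl" (len 9), cursors c1@4 c2@9, authorship .11....22
After op 4 (insert('b')): buffer="ozlcbjvizlb" (len 11), cursors c1@5 c2@11, authorship .11.1...222
After op 5 (insert('s')): buffer="ozlcbsjvizlbs" (len 13), cursors c1@6 c2@13, authorship .11.11...2222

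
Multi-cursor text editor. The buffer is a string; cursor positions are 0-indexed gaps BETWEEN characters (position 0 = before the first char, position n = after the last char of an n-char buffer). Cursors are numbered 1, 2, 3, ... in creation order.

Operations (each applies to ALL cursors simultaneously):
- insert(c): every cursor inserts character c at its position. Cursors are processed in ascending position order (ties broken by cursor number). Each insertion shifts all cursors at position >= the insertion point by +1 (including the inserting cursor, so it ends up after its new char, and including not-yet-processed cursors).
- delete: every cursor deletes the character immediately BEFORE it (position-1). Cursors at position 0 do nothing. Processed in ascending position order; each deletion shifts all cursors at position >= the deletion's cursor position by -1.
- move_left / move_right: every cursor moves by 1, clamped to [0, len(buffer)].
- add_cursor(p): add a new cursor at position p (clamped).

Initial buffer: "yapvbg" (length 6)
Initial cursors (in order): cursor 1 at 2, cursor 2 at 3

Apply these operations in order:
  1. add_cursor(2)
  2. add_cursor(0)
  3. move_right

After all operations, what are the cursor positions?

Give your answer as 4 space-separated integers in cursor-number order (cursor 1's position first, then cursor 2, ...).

Answer: 3 4 3 1

Derivation:
After op 1 (add_cursor(2)): buffer="yapvbg" (len 6), cursors c1@2 c3@2 c2@3, authorship ......
After op 2 (add_cursor(0)): buffer="yapvbg" (len 6), cursors c4@0 c1@2 c3@2 c2@3, authorship ......
After op 3 (move_right): buffer="yapvbg" (len 6), cursors c4@1 c1@3 c3@3 c2@4, authorship ......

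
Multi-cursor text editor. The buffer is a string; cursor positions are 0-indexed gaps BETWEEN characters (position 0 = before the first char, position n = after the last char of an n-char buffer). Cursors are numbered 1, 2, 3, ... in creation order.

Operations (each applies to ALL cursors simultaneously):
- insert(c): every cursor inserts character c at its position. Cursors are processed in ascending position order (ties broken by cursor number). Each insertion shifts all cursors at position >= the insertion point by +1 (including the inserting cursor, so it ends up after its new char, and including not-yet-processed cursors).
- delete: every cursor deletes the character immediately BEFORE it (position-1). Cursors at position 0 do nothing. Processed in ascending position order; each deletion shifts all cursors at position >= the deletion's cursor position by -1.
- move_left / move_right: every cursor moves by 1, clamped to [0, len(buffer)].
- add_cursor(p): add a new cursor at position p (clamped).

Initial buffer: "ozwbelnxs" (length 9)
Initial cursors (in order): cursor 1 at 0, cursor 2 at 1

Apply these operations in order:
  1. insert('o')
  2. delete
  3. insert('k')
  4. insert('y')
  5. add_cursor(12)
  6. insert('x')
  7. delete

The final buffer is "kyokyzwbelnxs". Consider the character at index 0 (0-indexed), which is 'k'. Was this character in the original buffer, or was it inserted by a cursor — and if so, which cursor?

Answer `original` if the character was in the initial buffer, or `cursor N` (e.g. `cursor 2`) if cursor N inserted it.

Answer: cursor 1

Derivation:
After op 1 (insert('o')): buffer="ooozwbelnxs" (len 11), cursors c1@1 c2@3, authorship 1.2........
After op 2 (delete): buffer="ozwbelnxs" (len 9), cursors c1@0 c2@1, authorship .........
After op 3 (insert('k')): buffer="kokzwbelnxs" (len 11), cursors c1@1 c2@3, authorship 1.2........
After op 4 (insert('y')): buffer="kyokyzwbelnxs" (len 13), cursors c1@2 c2@5, authorship 11.22........
After op 5 (add_cursor(12)): buffer="kyokyzwbelnxs" (len 13), cursors c1@2 c2@5 c3@12, authorship 11.22........
After op 6 (insert('x')): buffer="kyxokyxzwbelnxxs" (len 16), cursors c1@3 c2@7 c3@15, authorship 111.222.......3.
After op 7 (delete): buffer="kyokyzwbelnxs" (len 13), cursors c1@2 c2@5 c3@12, authorship 11.22........
Authorship (.=original, N=cursor N): 1 1 . 2 2 . . . . . . . .
Index 0: author = 1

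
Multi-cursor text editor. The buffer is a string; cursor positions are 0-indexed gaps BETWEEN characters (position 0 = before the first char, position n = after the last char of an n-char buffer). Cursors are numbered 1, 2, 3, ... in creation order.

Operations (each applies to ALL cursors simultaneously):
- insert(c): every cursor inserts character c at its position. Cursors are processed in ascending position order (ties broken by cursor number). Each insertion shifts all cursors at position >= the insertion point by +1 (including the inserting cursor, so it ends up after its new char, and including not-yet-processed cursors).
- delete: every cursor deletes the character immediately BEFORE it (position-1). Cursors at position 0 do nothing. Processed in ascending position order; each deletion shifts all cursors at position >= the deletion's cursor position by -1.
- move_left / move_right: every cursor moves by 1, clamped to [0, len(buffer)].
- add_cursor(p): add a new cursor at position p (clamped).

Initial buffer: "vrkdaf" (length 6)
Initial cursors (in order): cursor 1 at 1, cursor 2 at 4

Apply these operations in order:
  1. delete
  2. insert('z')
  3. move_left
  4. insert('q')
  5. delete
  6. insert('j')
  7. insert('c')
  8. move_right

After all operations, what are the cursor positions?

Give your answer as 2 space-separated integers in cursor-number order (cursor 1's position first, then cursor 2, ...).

Answer: 3 8

Derivation:
After op 1 (delete): buffer="rkaf" (len 4), cursors c1@0 c2@2, authorship ....
After op 2 (insert('z')): buffer="zrkzaf" (len 6), cursors c1@1 c2@4, authorship 1..2..
After op 3 (move_left): buffer="zrkzaf" (len 6), cursors c1@0 c2@3, authorship 1..2..
After op 4 (insert('q')): buffer="qzrkqzaf" (len 8), cursors c1@1 c2@5, authorship 11..22..
After op 5 (delete): buffer="zrkzaf" (len 6), cursors c1@0 c2@3, authorship 1..2..
After op 6 (insert('j')): buffer="jzrkjzaf" (len 8), cursors c1@1 c2@5, authorship 11..22..
After op 7 (insert('c')): buffer="jczrkjczaf" (len 10), cursors c1@2 c2@7, authorship 111..222..
After op 8 (move_right): buffer="jczrkjczaf" (len 10), cursors c1@3 c2@8, authorship 111..222..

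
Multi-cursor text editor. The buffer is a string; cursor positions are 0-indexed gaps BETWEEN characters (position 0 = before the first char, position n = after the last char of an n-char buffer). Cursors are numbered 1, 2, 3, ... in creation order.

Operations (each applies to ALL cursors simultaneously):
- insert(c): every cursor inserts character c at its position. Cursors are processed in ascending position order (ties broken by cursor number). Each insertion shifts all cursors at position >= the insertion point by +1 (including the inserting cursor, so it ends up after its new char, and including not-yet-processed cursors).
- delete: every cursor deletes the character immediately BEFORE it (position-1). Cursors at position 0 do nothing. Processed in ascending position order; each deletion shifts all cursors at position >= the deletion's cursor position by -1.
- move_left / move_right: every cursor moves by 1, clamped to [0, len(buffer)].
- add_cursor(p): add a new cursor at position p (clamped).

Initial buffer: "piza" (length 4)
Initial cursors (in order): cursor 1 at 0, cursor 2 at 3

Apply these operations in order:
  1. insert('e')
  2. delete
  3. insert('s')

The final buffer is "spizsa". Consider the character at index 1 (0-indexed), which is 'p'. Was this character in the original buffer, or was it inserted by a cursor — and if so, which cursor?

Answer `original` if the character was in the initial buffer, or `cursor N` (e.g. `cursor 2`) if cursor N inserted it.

After op 1 (insert('e')): buffer="epizea" (len 6), cursors c1@1 c2@5, authorship 1...2.
After op 2 (delete): buffer="piza" (len 4), cursors c1@0 c2@3, authorship ....
After op 3 (insert('s')): buffer="spizsa" (len 6), cursors c1@1 c2@5, authorship 1...2.
Authorship (.=original, N=cursor N): 1 . . . 2 .
Index 1: author = original

Answer: original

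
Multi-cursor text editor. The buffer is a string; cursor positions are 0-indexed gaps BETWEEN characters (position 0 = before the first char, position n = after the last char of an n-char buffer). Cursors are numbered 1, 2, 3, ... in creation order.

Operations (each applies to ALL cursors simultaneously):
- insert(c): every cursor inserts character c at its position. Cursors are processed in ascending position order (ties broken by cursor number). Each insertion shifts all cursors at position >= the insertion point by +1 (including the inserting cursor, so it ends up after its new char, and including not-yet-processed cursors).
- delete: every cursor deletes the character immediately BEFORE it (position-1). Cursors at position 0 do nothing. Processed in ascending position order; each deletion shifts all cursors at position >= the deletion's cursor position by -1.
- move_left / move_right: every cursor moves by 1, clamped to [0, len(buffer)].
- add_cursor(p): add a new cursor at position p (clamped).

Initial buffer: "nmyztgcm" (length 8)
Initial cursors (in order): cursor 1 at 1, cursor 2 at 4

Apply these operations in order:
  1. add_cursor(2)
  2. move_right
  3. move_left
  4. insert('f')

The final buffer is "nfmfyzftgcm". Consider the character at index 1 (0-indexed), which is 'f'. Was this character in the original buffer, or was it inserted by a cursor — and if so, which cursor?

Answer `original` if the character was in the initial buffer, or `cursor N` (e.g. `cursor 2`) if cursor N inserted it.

Answer: cursor 1

Derivation:
After op 1 (add_cursor(2)): buffer="nmyztgcm" (len 8), cursors c1@1 c3@2 c2@4, authorship ........
After op 2 (move_right): buffer="nmyztgcm" (len 8), cursors c1@2 c3@3 c2@5, authorship ........
After op 3 (move_left): buffer="nmyztgcm" (len 8), cursors c1@1 c3@2 c2@4, authorship ........
After op 4 (insert('f')): buffer="nfmfyzftgcm" (len 11), cursors c1@2 c3@4 c2@7, authorship .1.3..2....
Authorship (.=original, N=cursor N): . 1 . 3 . . 2 . . . .
Index 1: author = 1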